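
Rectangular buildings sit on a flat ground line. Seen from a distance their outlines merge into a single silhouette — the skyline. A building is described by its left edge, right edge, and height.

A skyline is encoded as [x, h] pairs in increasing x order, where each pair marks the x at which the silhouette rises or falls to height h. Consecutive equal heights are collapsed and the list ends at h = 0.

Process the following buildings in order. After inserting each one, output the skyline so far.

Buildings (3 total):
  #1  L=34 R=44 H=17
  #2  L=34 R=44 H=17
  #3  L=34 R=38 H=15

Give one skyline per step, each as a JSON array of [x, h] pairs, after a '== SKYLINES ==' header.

== SKYLINES ==
[[34,17],[44,0]]
[[34,17],[44,0]]
[[34,17],[44,0]]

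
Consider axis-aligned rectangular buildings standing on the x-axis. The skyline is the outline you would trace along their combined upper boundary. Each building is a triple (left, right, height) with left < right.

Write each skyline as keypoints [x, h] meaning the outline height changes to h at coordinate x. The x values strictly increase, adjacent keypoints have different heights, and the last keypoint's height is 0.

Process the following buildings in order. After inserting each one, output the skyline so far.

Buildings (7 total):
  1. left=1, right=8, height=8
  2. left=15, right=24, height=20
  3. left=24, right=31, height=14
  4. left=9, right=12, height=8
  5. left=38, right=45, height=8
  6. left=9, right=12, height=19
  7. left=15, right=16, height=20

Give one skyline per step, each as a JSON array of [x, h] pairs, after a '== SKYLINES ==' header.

== SKYLINES ==
[[1,8],[8,0]]
[[1,8],[8,0],[15,20],[24,0]]
[[1,8],[8,0],[15,20],[24,14],[31,0]]
[[1,8],[8,0],[9,8],[12,0],[15,20],[24,14],[31,0]]
[[1,8],[8,0],[9,8],[12,0],[15,20],[24,14],[31,0],[38,8],[45,0]]
[[1,8],[8,0],[9,19],[12,0],[15,20],[24,14],[31,0],[38,8],[45,0]]
[[1,8],[8,0],[9,19],[12,0],[15,20],[24,14],[31,0],[38,8],[45,0]]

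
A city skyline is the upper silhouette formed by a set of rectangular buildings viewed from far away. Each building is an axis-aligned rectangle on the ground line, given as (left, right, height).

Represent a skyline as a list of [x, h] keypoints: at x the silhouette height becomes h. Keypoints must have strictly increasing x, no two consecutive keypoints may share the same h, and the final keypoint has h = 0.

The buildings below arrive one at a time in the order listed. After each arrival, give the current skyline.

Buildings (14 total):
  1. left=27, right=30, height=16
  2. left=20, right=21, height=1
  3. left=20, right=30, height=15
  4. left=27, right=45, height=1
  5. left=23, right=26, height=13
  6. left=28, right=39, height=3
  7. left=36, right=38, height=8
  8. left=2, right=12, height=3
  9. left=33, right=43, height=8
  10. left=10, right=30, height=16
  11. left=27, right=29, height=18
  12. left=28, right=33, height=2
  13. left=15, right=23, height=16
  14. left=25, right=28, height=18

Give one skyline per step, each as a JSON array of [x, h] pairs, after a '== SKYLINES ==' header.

== SKYLINES ==
[[27,16],[30,0]]
[[20,1],[21,0],[27,16],[30,0]]
[[20,15],[27,16],[30,0]]
[[20,15],[27,16],[30,1],[45,0]]
[[20,15],[27,16],[30,1],[45,0]]
[[20,15],[27,16],[30,3],[39,1],[45,0]]
[[20,15],[27,16],[30,3],[36,8],[38,3],[39,1],[45,0]]
[[2,3],[12,0],[20,15],[27,16],[30,3],[36,8],[38,3],[39,1],[45,0]]
[[2,3],[12,0],[20,15],[27,16],[30,3],[33,8],[43,1],[45,0]]
[[2,3],[10,16],[30,3],[33,8],[43,1],[45,0]]
[[2,3],[10,16],[27,18],[29,16],[30,3],[33,8],[43,1],[45,0]]
[[2,3],[10,16],[27,18],[29,16],[30,3],[33,8],[43,1],[45,0]]
[[2,3],[10,16],[27,18],[29,16],[30,3],[33,8],[43,1],[45,0]]
[[2,3],[10,16],[25,18],[29,16],[30,3],[33,8],[43,1],[45,0]]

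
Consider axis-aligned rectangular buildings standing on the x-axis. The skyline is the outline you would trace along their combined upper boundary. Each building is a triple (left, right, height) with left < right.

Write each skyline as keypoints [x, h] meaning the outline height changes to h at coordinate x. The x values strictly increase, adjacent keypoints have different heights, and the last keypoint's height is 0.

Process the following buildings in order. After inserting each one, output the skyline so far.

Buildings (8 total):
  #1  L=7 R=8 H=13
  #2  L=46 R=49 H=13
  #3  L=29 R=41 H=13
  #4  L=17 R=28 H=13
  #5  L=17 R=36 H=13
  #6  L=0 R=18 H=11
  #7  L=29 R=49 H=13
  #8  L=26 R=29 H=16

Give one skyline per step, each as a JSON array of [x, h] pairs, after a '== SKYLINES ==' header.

== SKYLINES ==
[[7,13],[8,0]]
[[7,13],[8,0],[46,13],[49,0]]
[[7,13],[8,0],[29,13],[41,0],[46,13],[49,0]]
[[7,13],[8,0],[17,13],[28,0],[29,13],[41,0],[46,13],[49,0]]
[[7,13],[8,0],[17,13],[41,0],[46,13],[49,0]]
[[0,11],[7,13],[8,11],[17,13],[41,0],[46,13],[49,0]]
[[0,11],[7,13],[8,11],[17,13],[49,0]]
[[0,11],[7,13],[8,11],[17,13],[26,16],[29,13],[49,0]]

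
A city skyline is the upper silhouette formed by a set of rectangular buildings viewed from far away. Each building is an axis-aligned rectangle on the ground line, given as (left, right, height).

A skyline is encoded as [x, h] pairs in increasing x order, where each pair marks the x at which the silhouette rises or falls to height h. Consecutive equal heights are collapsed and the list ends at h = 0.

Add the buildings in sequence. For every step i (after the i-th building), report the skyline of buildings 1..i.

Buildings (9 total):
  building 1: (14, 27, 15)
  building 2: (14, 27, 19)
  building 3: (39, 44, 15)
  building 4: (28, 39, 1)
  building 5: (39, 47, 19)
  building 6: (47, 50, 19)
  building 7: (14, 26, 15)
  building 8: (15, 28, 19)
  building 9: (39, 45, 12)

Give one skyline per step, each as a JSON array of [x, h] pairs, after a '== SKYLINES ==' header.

== SKYLINES ==
[[14,15],[27,0]]
[[14,19],[27,0]]
[[14,19],[27,0],[39,15],[44,0]]
[[14,19],[27,0],[28,1],[39,15],[44,0]]
[[14,19],[27,0],[28,1],[39,19],[47,0]]
[[14,19],[27,0],[28,1],[39,19],[50,0]]
[[14,19],[27,0],[28,1],[39,19],[50,0]]
[[14,19],[28,1],[39,19],[50,0]]
[[14,19],[28,1],[39,19],[50,0]]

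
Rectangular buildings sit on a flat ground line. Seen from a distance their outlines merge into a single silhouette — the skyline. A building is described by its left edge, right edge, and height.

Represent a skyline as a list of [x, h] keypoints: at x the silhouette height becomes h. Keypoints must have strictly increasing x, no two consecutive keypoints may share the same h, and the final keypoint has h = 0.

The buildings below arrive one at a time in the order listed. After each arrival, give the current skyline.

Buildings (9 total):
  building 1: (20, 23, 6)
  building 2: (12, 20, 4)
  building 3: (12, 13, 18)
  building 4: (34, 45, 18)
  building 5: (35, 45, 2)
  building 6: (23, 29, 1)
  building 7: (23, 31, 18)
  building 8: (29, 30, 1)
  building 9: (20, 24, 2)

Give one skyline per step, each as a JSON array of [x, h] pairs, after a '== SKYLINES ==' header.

== SKYLINES ==
[[20,6],[23,0]]
[[12,4],[20,6],[23,0]]
[[12,18],[13,4],[20,6],[23,0]]
[[12,18],[13,4],[20,6],[23,0],[34,18],[45,0]]
[[12,18],[13,4],[20,6],[23,0],[34,18],[45,0]]
[[12,18],[13,4],[20,6],[23,1],[29,0],[34,18],[45,0]]
[[12,18],[13,4],[20,6],[23,18],[31,0],[34,18],[45,0]]
[[12,18],[13,4],[20,6],[23,18],[31,0],[34,18],[45,0]]
[[12,18],[13,4],[20,6],[23,18],[31,0],[34,18],[45,0]]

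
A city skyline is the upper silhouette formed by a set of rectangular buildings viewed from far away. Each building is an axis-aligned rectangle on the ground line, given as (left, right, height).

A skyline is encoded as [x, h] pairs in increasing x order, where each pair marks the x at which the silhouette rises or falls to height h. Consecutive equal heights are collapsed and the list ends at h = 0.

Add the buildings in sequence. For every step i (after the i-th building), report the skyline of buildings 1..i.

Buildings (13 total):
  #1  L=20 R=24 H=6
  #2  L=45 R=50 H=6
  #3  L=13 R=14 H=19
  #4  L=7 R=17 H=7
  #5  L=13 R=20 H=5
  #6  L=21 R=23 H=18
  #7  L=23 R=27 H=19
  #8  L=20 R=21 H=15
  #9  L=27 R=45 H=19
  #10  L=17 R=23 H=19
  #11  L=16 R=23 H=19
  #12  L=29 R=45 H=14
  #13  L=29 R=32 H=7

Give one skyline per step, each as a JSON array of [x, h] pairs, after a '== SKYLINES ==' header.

== SKYLINES ==
[[20,6],[24,0]]
[[20,6],[24,0],[45,6],[50,0]]
[[13,19],[14,0],[20,6],[24,0],[45,6],[50,0]]
[[7,7],[13,19],[14,7],[17,0],[20,6],[24,0],[45,6],[50,0]]
[[7,7],[13,19],[14,7],[17,5],[20,6],[24,0],[45,6],[50,0]]
[[7,7],[13,19],[14,7],[17,5],[20,6],[21,18],[23,6],[24,0],[45,6],[50,0]]
[[7,7],[13,19],[14,7],[17,5],[20,6],[21,18],[23,19],[27,0],[45,6],[50,0]]
[[7,7],[13,19],[14,7],[17,5],[20,15],[21,18],[23,19],[27,0],[45,6],[50,0]]
[[7,7],[13,19],[14,7],[17,5],[20,15],[21,18],[23,19],[45,6],[50,0]]
[[7,7],[13,19],[14,7],[17,19],[45,6],[50,0]]
[[7,7],[13,19],[14,7],[16,19],[45,6],[50,0]]
[[7,7],[13,19],[14,7],[16,19],[45,6],[50,0]]
[[7,7],[13,19],[14,7],[16,19],[45,6],[50,0]]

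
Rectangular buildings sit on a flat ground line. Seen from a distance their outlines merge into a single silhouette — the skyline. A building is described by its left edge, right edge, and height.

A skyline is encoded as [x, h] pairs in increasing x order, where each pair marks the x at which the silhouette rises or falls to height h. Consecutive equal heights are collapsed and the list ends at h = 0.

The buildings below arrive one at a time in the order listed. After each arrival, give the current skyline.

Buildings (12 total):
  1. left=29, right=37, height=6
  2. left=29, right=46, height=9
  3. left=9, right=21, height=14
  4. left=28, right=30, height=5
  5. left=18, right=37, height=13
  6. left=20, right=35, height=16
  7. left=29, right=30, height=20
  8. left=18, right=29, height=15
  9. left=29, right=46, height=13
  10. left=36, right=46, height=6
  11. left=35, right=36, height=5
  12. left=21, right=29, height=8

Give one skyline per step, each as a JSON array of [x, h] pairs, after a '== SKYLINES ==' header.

== SKYLINES ==
[[29,6],[37,0]]
[[29,9],[46,0]]
[[9,14],[21,0],[29,9],[46,0]]
[[9,14],[21,0],[28,5],[29,9],[46,0]]
[[9,14],[21,13],[37,9],[46,0]]
[[9,14],[20,16],[35,13],[37,9],[46,0]]
[[9,14],[20,16],[29,20],[30,16],[35,13],[37,9],[46,0]]
[[9,14],[18,15],[20,16],[29,20],[30,16],[35,13],[37,9],[46,0]]
[[9,14],[18,15],[20,16],[29,20],[30,16],[35,13],[46,0]]
[[9,14],[18,15],[20,16],[29,20],[30,16],[35,13],[46,0]]
[[9,14],[18,15],[20,16],[29,20],[30,16],[35,13],[46,0]]
[[9,14],[18,15],[20,16],[29,20],[30,16],[35,13],[46,0]]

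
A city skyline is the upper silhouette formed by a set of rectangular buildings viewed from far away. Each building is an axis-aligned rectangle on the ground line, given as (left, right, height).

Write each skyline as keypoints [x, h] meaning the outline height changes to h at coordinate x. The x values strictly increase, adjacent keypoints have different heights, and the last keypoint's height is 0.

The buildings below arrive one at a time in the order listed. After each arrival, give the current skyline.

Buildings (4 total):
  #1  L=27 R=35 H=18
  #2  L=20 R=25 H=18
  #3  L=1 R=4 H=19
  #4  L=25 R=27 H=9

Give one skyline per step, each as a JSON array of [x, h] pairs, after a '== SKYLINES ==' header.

== SKYLINES ==
[[27,18],[35,0]]
[[20,18],[25,0],[27,18],[35,0]]
[[1,19],[4,0],[20,18],[25,0],[27,18],[35,0]]
[[1,19],[4,0],[20,18],[25,9],[27,18],[35,0]]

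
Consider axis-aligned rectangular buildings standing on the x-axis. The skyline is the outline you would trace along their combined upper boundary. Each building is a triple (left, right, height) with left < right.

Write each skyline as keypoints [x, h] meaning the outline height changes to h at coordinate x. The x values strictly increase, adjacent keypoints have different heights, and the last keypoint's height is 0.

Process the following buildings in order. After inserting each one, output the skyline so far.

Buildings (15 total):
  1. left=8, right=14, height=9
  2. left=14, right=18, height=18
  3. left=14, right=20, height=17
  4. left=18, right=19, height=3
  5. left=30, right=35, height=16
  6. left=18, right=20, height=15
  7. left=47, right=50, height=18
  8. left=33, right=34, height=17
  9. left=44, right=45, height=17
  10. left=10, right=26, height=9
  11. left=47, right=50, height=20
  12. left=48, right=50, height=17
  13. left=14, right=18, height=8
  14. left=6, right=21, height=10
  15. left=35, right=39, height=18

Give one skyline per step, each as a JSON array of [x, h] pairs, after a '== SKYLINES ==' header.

== SKYLINES ==
[[8,9],[14,0]]
[[8,9],[14,18],[18,0]]
[[8,9],[14,18],[18,17],[20,0]]
[[8,9],[14,18],[18,17],[20,0]]
[[8,9],[14,18],[18,17],[20,0],[30,16],[35,0]]
[[8,9],[14,18],[18,17],[20,0],[30,16],[35,0]]
[[8,9],[14,18],[18,17],[20,0],[30,16],[35,0],[47,18],[50,0]]
[[8,9],[14,18],[18,17],[20,0],[30,16],[33,17],[34,16],[35,0],[47,18],[50,0]]
[[8,9],[14,18],[18,17],[20,0],[30,16],[33,17],[34,16],[35,0],[44,17],[45,0],[47,18],[50,0]]
[[8,9],[14,18],[18,17],[20,9],[26,0],[30,16],[33,17],[34,16],[35,0],[44,17],[45,0],[47,18],[50,0]]
[[8,9],[14,18],[18,17],[20,9],[26,0],[30,16],[33,17],[34,16],[35,0],[44,17],[45,0],[47,20],[50,0]]
[[8,9],[14,18],[18,17],[20,9],[26,0],[30,16],[33,17],[34,16],[35,0],[44,17],[45,0],[47,20],[50,0]]
[[8,9],[14,18],[18,17],[20,9],[26,0],[30,16],[33,17],[34,16],[35,0],[44,17],[45,0],[47,20],[50,0]]
[[6,10],[14,18],[18,17],[20,10],[21,9],[26,0],[30,16],[33,17],[34,16],[35,0],[44,17],[45,0],[47,20],[50,0]]
[[6,10],[14,18],[18,17],[20,10],[21,9],[26,0],[30,16],[33,17],[34,16],[35,18],[39,0],[44,17],[45,0],[47,20],[50,0]]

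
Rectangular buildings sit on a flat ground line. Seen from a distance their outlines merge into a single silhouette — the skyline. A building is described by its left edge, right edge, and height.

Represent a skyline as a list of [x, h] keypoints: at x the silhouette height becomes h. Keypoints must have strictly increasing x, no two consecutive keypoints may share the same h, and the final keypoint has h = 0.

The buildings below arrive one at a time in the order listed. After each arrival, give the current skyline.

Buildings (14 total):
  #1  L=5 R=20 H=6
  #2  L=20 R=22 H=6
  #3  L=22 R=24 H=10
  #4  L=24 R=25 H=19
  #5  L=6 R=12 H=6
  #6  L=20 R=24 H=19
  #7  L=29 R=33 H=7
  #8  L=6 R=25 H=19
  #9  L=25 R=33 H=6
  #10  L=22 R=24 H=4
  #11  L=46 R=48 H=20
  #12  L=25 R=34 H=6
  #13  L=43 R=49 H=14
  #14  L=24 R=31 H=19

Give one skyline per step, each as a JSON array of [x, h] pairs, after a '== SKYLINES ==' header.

== SKYLINES ==
[[5,6],[20,0]]
[[5,6],[22,0]]
[[5,6],[22,10],[24,0]]
[[5,6],[22,10],[24,19],[25,0]]
[[5,6],[22,10],[24,19],[25,0]]
[[5,6],[20,19],[25,0]]
[[5,6],[20,19],[25,0],[29,7],[33,0]]
[[5,6],[6,19],[25,0],[29,7],[33,0]]
[[5,6],[6,19],[25,6],[29,7],[33,0]]
[[5,6],[6,19],[25,6],[29,7],[33,0]]
[[5,6],[6,19],[25,6],[29,7],[33,0],[46,20],[48,0]]
[[5,6],[6,19],[25,6],[29,7],[33,6],[34,0],[46,20],[48,0]]
[[5,6],[6,19],[25,6],[29,7],[33,6],[34,0],[43,14],[46,20],[48,14],[49,0]]
[[5,6],[6,19],[31,7],[33,6],[34,0],[43,14],[46,20],[48,14],[49,0]]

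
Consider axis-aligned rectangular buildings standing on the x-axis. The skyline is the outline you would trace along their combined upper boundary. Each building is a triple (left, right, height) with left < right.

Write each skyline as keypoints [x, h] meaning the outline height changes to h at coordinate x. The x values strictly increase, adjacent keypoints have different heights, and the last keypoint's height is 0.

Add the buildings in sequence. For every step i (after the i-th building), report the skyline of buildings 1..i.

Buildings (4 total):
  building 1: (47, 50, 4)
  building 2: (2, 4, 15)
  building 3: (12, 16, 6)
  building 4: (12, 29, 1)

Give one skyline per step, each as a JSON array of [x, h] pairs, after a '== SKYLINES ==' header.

== SKYLINES ==
[[47,4],[50,0]]
[[2,15],[4,0],[47,4],[50,0]]
[[2,15],[4,0],[12,6],[16,0],[47,4],[50,0]]
[[2,15],[4,0],[12,6],[16,1],[29,0],[47,4],[50,0]]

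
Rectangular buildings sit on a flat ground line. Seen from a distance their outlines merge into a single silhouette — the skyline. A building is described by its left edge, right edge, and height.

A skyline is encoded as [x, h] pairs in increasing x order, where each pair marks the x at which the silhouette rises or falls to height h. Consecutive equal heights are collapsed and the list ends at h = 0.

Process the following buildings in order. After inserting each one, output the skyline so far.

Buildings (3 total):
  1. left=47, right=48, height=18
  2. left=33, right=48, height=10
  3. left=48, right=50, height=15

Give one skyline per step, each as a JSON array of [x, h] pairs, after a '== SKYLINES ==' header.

== SKYLINES ==
[[47,18],[48,0]]
[[33,10],[47,18],[48,0]]
[[33,10],[47,18],[48,15],[50,0]]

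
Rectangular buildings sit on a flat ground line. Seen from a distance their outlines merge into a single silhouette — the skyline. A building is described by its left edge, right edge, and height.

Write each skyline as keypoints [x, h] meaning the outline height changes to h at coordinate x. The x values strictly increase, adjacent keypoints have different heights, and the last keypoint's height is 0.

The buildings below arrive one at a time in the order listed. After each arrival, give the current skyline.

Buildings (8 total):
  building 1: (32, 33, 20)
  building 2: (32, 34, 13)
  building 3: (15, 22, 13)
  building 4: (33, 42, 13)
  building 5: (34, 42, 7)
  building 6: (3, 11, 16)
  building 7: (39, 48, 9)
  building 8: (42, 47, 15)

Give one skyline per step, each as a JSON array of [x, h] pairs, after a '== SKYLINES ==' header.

== SKYLINES ==
[[32,20],[33,0]]
[[32,20],[33,13],[34,0]]
[[15,13],[22,0],[32,20],[33,13],[34,0]]
[[15,13],[22,0],[32,20],[33,13],[42,0]]
[[15,13],[22,0],[32,20],[33,13],[42,0]]
[[3,16],[11,0],[15,13],[22,0],[32,20],[33,13],[42,0]]
[[3,16],[11,0],[15,13],[22,0],[32,20],[33,13],[42,9],[48,0]]
[[3,16],[11,0],[15,13],[22,0],[32,20],[33,13],[42,15],[47,9],[48,0]]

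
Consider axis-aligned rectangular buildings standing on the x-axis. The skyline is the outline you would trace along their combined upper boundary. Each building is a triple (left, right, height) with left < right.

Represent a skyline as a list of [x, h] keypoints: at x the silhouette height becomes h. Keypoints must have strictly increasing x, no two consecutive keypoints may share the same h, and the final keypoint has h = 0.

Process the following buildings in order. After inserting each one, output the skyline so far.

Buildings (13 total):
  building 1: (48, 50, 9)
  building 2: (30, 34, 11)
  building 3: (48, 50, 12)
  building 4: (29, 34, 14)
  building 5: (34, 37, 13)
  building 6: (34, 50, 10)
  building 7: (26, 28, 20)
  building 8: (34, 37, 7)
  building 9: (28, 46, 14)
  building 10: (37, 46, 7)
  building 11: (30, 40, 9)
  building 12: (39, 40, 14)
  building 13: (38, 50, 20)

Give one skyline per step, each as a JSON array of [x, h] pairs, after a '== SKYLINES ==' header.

== SKYLINES ==
[[48,9],[50,0]]
[[30,11],[34,0],[48,9],[50,0]]
[[30,11],[34,0],[48,12],[50,0]]
[[29,14],[34,0],[48,12],[50,0]]
[[29,14],[34,13],[37,0],[48,12],[50,0]]
[[29,14],[34,13],[37,10],[48,12],[50,0]]
[[26,20],[28,0],[29,14],[34,13],[37,10],[48,12],[50,0]]
[[26,20],[28,0],[29,14],[34,13],[37,10],[48,12],[50,0]]
[[26,20],[28,14],[46,10],[48,12],[50,0]]
[[26,20],[28,14],[46,10],[48,12],[50,0]]
[[26,20],[28,14],[46,10],[48,12],[50,0]]
[[26,20],[28,14],[46,10],[48,12],[50,0]]
[[26,20],[28,14],[38,20],[50,0]]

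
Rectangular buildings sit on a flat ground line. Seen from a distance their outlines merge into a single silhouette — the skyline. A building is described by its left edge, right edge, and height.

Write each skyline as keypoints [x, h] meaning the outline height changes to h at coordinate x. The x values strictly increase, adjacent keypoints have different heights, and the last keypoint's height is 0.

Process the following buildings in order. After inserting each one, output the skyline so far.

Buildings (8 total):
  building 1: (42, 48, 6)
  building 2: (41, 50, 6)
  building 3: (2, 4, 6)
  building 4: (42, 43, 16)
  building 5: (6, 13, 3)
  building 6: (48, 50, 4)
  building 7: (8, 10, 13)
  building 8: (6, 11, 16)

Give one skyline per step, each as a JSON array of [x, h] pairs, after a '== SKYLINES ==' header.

== SKYLINES ==
[[42,6],[48,0]]
[[41,6],[50,0]]
[[2,6],[4,0],[41,6],[50,0]]
[[2,6],[4,0],[41,6],[42,16],[43,6],[50,0]]
[[2,6],[4,0],[6,3],[13,0],[41,6],[42,16],[43,6],[50,0]]
[[2,6],[4,0],[6,3],[13,0],[41,6],[42,16],[43,6],[50,0]]
[[2,6],[4,0],[6,3],[8,13],[10,3],[13,0],[41,6],[42,16],[43,6],[50,0]]
[[2,6],[4,0],[6,16],[11,3],[13,0],[41,6],[42,16],[43,6],[50,0]]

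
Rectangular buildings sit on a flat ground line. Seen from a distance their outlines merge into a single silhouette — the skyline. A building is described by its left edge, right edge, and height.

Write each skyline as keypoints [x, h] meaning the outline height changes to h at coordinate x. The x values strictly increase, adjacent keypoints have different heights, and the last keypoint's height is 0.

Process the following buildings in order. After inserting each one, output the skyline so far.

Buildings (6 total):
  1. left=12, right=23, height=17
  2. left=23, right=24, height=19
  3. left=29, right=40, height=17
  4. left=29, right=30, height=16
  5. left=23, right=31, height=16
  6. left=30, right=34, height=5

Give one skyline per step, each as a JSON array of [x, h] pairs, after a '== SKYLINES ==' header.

== SKYLINES ==
[[12,17],[23,0]]
[[12,17],[23,19],[24,0]]
[[12,17],[23,19],[24,0],[29,17],[40,0]]
[[12,17],[23,19],[24,0],[29,17],[40,0]]
[[12,17],[23,19],[24,16],[29,17],[40,0]]
[[12,17],[23,19],[24,16],[29,17],[40,0]]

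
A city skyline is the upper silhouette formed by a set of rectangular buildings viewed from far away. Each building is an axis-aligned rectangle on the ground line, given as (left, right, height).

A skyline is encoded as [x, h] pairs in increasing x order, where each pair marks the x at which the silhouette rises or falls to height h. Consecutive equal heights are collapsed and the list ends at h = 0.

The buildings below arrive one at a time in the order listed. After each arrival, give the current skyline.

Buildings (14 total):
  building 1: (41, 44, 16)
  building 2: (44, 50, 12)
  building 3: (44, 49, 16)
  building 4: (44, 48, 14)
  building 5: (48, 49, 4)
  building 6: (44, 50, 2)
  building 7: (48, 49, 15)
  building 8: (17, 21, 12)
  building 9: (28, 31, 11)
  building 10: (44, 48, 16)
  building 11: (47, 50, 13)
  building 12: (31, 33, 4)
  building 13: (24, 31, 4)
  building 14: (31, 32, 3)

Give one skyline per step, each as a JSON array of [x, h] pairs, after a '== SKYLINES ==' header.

== SKYLINES ==
[[41,16],[44,0]]
[[41,16],[44,12],[50,0]]
[[41,16],[49,12],[50,0]]
[[41,16],[49,12],[50,0]]
[[41,16],[49,12],[50,0]]
[[41,16],[49,12],[50,0]]
[[41,16],[49,12],[50,0]]
[[17,12],[21,0],[41,16],[49,12],[50,0]]
[[17,12],[21,0],[28,11],[31,0],[41,16],[49,12],[50,0]]
[[17,12],[21,0],[28,11],[31,0],[41,16],[49,12],[50,0]]
[[17,12],[21,0],[28,11],[31,0],[41,16],[49,13],[50,0]]
[[17,12],[21,0],[28,11],[31,4],[33,0],[41,16],[49,13],[50,0]]
[[17,12],[21,0],[24,4],[28,11],[31,4],[33,0],[41,16],[49,13],[50,0]]
[[17,12],[21,0],[24,4],[28,11],[31,4],[33,0],[41,16],[49,13],[50,0]]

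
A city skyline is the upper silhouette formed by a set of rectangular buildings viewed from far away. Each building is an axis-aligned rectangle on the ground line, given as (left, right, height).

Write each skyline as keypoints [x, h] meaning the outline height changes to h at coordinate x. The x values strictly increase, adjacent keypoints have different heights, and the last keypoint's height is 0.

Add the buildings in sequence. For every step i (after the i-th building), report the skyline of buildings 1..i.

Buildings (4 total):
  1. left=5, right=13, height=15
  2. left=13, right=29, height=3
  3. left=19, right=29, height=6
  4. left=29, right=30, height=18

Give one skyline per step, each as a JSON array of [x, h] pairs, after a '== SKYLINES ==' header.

== SKYLINES ==
[[5,15],[13,0]]
[[5,15],[13,3],[29,0]]
[[5,15],[13,3],[19,6],[29,0]]
[[5,15],[13,3],[19,6],[29,18],[30,0]]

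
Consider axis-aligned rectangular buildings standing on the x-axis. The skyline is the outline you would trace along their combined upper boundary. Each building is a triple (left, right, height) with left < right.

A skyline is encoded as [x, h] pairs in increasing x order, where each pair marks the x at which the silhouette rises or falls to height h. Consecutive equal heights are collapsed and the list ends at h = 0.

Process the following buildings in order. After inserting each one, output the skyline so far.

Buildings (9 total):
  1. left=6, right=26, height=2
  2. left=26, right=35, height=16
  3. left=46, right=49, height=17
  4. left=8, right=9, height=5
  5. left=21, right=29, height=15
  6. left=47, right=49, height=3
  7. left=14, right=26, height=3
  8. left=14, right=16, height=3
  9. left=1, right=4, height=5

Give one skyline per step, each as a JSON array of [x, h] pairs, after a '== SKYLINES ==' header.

== SKYLINES ==
[[6,2],[26,0]]
[[6,2],[26,16],[35,0]]
[[6,2],[26,16],[35,0],[46,17],[49,0]]
[[6,2],[8,5],[9,2],[26,16],[35,0],[46,17],[49,0]]
[[6,2],[8,5],[9,2],[21,15],[26,16],[35,0],[46,17],[49,0]]
[[6,2],[8,5],[9,2],[21,15],[26,16],[35,0],[46,17],[49,0]]
[[6,2],[8,5],[9,2],[14,3],[21,15],[26,16],[35,0],[46,17],[49,0]]
[[6,2],[8,5],[9,2],[14,3],[21,15],[26,16],[35,0],[46,17],[49,0]]
[[1,5],[4,0],[6,2],[8,5],[9,2],[14,3],[21,15],[26,16],[35,0],[46,17],[49,0]]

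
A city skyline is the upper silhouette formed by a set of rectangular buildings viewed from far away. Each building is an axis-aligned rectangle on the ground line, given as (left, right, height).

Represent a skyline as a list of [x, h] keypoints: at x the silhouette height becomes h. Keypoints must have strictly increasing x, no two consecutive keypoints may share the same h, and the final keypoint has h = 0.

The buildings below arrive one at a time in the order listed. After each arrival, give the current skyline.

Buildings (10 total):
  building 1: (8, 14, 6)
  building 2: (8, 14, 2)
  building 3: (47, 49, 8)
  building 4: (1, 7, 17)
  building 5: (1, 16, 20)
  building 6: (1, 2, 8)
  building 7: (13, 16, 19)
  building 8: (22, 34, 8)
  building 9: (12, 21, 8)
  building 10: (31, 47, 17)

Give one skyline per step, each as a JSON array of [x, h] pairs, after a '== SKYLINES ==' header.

== SKYLINES ==
[[8,6],[14,0]]
[[8,6],[14,0]]
[[8,6],[14,0],[47,8],[49,0]]
[[1,17],[7,0],[8,6],[14,0],[47,8],[49,0]]
[[1,20],[16,0],[47,8],[49,0]]
[[1,20],[16,0],[47,8],[49,0]]
[[1,20],[16,0],[47,8],[49,0]]
[[1,20],[16,0],[22,8],[34,0],[47,8],[49,0]]
[[1,20],[16,8],[21,0],[22,8],[34,0],[47,8],[49,0]]
[[1,20],[16,8],[21,0],[22,8],[31,17],[47,8],[49,0]]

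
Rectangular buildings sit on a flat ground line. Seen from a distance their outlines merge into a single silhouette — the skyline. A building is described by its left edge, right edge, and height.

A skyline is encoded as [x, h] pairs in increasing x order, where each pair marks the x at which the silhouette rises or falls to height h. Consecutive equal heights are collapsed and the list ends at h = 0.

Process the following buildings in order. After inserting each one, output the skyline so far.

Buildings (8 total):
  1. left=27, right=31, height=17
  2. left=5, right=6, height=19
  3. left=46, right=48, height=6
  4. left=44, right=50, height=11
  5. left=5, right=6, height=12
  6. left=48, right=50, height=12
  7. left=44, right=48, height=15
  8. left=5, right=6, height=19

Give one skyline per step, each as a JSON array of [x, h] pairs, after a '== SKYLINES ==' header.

== SKYLINES ==
[[27,17],[31,0]]
[[5,19],[6,0],[27,17],[31,0]]
[[5,19],[6,0],[27,17],[31,0],[46,6],[48,0]]
[[5,19],[6,0],[27,17],[31,0],[44,11],[50,0]]
[[5,19],[6,0],[27,17],[31,0],[44,11],[50,0]]
[[5,19],[6,0],[27,17],[31,0],[44,11],[48,12],[50,0]]
[[5,19],[6,0],[27,17],[31,0],[44,15],[48,12],[50,0]]
[[5,19],[6,0],[27,17],[31,0],[44,15],[48,12],[50,0]]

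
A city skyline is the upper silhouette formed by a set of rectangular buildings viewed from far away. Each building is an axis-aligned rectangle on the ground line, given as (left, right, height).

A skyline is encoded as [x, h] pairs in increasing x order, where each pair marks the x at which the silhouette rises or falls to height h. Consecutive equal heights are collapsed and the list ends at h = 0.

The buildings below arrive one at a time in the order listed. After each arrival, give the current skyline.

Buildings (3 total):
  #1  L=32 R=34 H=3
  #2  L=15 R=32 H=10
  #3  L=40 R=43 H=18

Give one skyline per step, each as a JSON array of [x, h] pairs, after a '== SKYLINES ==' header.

== SKYLINES ==
[[32,3],[34,0]]
[[15,10],[32,3],[34,0]]
[[15,10],[32,3],[34,0],[40,18],[43,0]]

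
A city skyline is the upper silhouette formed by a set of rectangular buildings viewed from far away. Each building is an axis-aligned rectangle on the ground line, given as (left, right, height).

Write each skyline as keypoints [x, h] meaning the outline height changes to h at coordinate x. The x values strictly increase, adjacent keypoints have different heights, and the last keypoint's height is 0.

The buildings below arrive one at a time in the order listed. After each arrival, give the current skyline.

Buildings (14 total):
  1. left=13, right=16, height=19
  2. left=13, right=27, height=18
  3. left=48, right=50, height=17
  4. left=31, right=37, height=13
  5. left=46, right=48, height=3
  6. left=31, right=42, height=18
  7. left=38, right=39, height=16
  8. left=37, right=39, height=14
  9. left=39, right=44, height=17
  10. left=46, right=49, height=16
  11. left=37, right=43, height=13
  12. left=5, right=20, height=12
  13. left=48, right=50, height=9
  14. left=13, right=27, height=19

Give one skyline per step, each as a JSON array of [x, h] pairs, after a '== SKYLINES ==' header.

== SKYLINES ==
[[13,19],[16,0]]
[[13,19],[16,18],[27,0]]
[[13,19],[16,18],[27,0],[48,17],[50,0]]
[[13,19],[16,18],[27,0],[31,13],[37,0],[48,17],[50,0]]
[[13,19],[16,18],[27,0],[31,13],[37,0],[46,3],[48,17],[50,0]]
[[13,19],[16,18],[27,0],[31,18],[42,0],[46,3],[48,17],[50,0]]
[[13,19],[16,18],[27,0],[31,18],[42,0],[46,3],[48,17],[50,0]]
[[13,19],[16,18],[27,0],[31,18],[42,0],[46,3],[48,17],[50,0]]
[[13,19],[16,18],[27,0],[31,18],[42,17],[44,0],[46,3],[48,17],[50,0]]
[[13,19],[16,18],[27,0],[31,18],[42,17],[44,0],[46,16],[48,17],[50,0]]
[[13,19],[16,18],[27,0],[31,18],[42,17],[44,0],[46,16],[48,17],[50,0]]
[[5,12],[13,19],[16,18],[27,0],[31,18],[42,17],[44,0],[46,16],[48,17],[50,0]]
[[5,12],[13,19],[16,18],[27,0],[31,18],[42,17],[44,0],[46,16],[48,17],[50,0]]
[[5,12],[13,19],[27,0],[31,18],[42,17],[44,0],[46,16],[48,17],[50,0]]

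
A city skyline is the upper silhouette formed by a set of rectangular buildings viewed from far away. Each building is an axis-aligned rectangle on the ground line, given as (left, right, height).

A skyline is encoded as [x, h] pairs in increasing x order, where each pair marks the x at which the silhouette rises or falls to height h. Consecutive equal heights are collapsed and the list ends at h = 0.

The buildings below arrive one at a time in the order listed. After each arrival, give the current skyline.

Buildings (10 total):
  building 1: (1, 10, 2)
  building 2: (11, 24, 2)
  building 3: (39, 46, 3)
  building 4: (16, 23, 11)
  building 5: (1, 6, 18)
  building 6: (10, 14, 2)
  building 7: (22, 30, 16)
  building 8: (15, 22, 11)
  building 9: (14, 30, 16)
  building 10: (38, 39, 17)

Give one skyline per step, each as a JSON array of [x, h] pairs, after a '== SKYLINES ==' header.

== SKYLINES ==
[[1,2],[10,0]]
[[1,2],[10,0],[11,2],[24,0]]
[[1,2],[10,0],[11,2],[24,0],[39,3],[46,0]]
[[1,2],[10,0],[11,2],[16,11],[23,2],[24,0],[39,3],[46,0]]
[[1,18],[6,2],[10,0],[11,2],[16,11],[23,2],[24,0],[39,3],[46,0]]
[[1,18],[6,2],[16,11],[23,2],[24,0],[39,3],[46,0]]
[[1,18],[6,2],[16,11],[22,16],[30,0],[39,3],[46,0]]
[[1,18],[6,2],[15,11],[22,16],[30,0],[39,3],[46,0]]
[[1,18],[6,2],[14,16],[30,0],[39,3],[46,0]]
[[1,18],[6,2],[14,16],[30,0],[38,17],[39,3],[46,0]]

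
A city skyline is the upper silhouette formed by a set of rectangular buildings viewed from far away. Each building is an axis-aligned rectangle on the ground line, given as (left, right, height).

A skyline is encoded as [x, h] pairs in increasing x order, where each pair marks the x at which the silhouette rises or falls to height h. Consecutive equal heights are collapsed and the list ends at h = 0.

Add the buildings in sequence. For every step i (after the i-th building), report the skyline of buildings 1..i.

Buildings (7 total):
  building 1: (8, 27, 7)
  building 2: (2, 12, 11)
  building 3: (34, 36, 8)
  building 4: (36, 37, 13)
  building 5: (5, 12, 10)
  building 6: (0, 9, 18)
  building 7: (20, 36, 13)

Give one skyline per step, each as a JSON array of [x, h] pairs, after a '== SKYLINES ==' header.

== SKYLINES ==
[[8,7],[27,0]]
[[2,11],[12,7],[27,0]]
[[2,11],[12,7],[27,0],[34,8],[36,0]]
[[2,11],[12,7],[27,0],[34,8],[36,13],[37,0]]
[[2,11],[12,7],[27,0],[34,8],[36,13],[37,0]]
[[0,18],[9,11],[12,7],[27,0],[34,8],[36,13],[37,0]]
[[0,18],[9,11],[12,7],[20,13],[37,0]]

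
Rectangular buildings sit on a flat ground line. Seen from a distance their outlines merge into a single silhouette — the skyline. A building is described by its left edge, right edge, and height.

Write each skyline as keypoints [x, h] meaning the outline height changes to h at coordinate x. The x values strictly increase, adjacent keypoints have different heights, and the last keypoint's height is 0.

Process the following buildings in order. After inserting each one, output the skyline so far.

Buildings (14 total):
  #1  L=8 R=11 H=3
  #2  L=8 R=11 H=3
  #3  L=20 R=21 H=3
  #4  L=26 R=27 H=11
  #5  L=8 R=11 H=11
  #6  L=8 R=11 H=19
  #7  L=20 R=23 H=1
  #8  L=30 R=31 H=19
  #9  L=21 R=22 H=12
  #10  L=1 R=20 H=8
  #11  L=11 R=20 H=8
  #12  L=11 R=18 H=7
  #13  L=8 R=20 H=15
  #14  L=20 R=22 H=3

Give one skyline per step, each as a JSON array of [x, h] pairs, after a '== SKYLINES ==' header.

== SKYLINES ==
[[8,3],[11,0]]
[[8,3],[11,0]]
[[8,3],[11,0],[20,3],[21,0]]
[[8,3],[11,0],[20,3],[21,0],[26,11],[27,0]]
[[8,11],[11,0],[20,3],[21,0],[26,11],[27,0]]
[[8,19],[11,0],[20,3],[21,0],[26,11],[27,0]]
[[8,19],[11,0],[20,3],[21,1],[23,0],[26,11],[27,0]]
[[8,19],[11,0],[20,3],[21,1],[23,0],[26,11],[27,0],[30,19],[31,0]]
[[8,19],[11,0],[20,3],[21,12],[22,1],[23,0],[26,11],[27,0],[30,19],[31,0]]
[[1,8],[8,19],[11,8],[20,3],[21,12],[22,1],[23,0],[26,11],[27,0],[30,19],[31,0]]
[[1,8],[8,19],[11,8],[20,3],[21,12],[22,1],[23,0],[26,11],[27,0],[30,19],[31,0]]
[[1,8],[8,19],[11,8],[20,3],[21,12],[22,1],[23,0],[26,11],[27,0],[30,19],[31,0]]
[[1,8],[8,19],[11,15],[20,3],[21,12],[22,1],[23,0],[26,11],[27,0],[30,19],[31,0]]
[[1,8],[8,19],[11,15],[20,3],[21,12],[22,1],[23,0],[26,11],[27,0],[30,19],[31,0]]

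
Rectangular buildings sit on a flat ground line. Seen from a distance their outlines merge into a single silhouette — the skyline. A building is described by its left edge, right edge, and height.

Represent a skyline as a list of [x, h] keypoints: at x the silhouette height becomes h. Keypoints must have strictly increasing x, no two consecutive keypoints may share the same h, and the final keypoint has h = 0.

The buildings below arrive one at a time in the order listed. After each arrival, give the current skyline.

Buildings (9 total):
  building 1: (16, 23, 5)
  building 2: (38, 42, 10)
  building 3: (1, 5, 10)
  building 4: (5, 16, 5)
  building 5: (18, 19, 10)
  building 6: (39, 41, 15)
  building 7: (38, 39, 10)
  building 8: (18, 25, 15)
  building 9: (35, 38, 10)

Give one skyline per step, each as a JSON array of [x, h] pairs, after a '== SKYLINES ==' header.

== SKYLINES ==
[[16,5],[23,0]]
[[16,5],[23,0],[38,10],[42,0]]
[[1,10],[5,0],[16,5],[23,0],[38,10],[42,0]]
[[1,10],[5,5],[23,0],[38,10],[42,0]]
[[1,10],[5,5],[18,10],[19,5],[23,0],[38,10],[42,0]]
[[1,10],[5,5],[18,10],[19,5],[23,0],[38,10],[39,15],[41,10],[42,0]]
[[1,10],[5,5],[18,10],[19,5],[23,0],[38,10],[39,15],[41,10],[42,0]]
[[1,10],[5,5],[18,15],[25,0],[38,10],[39,15],[41,10],[42,0]]
[[1,10],[5,5],[18,15],[25,0],[35,10],[39,15],[41,10],[42,0]]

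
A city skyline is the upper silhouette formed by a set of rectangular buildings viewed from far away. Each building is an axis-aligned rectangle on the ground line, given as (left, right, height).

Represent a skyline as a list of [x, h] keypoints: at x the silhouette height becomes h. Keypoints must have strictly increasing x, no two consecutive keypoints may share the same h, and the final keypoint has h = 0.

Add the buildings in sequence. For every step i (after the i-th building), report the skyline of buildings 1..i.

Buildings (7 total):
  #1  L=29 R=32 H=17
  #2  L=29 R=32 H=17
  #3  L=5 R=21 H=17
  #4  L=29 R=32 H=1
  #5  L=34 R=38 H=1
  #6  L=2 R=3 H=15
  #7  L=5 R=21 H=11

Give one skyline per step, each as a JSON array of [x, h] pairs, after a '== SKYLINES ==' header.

== SKYLINES ==
[[29,17],[32,0]]
[[29,17],[32,0]]
[[5,17],[21,0],[29,17],[32,0]]
[[5,17],[21,0],[29,17],[32,0]]
[[5,17],[21,0],[29,17],[32,0],[34,1],[38,0]]
[[2,15],[3,0],[5,17],[21,0],[29,17],[32,0],[34,1],[38,0]]
[[2,15],[3,0],[5,17],[21,0],[29,17],[32,0],[34,1],[38,0]]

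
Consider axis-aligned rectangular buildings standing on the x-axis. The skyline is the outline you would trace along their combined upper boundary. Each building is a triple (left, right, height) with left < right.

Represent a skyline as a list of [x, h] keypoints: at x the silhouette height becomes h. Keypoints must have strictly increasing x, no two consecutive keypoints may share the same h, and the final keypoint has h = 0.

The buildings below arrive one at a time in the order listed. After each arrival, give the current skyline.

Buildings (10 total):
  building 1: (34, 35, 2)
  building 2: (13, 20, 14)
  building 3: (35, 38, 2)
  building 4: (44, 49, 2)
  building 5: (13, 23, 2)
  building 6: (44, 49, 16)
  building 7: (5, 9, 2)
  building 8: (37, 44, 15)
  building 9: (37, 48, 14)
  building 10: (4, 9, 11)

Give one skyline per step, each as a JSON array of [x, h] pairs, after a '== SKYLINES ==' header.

== SKYLINES ==
[[34,2],[35,0]]
[[13,14],[20,0],[34,2],[35,0]]
[[13,14],[20,0],[34,2],[38,0]]
[[13,14],[20,0],[34,2],[38,0],[44,2],[49,0]]
[[13,14],[20,2],[23,0],[34,2],[38,0],[44,2],[49,0]]
[[13,14],[20,2],[23,0],[34,2],[38,0],[44,16],[49,0]]
[[5,2],[9,0],[13,14],[20,2],[23,0],[34,2],[38,0],[44,16],[49,0]]
[[5,2],[9,0],[13,14],[20,2],[23,0],[34,2],[37,15],[44,16],[49,0]]
[[5,2],[9,0],[13,14],[20,2],[23,0],[34,2],[37,15],[44,16],[49,0]]
[[4,11],[9,0],[13,14],[20,2],[23,0],[34,2],[37,15],[44,16],[49,0]]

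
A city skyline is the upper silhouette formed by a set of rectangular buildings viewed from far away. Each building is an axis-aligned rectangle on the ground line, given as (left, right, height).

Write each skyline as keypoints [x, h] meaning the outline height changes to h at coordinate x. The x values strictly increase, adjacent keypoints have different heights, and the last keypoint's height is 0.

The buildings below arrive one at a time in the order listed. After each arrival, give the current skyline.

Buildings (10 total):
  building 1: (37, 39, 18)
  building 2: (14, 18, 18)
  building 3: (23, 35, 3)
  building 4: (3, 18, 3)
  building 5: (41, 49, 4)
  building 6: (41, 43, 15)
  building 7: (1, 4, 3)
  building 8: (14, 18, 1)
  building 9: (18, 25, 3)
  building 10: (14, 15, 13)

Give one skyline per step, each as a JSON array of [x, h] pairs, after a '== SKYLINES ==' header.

== SKYLINES ==
[[37,18],[39,0]]
[[14,18],[18,0],[37,18],[39,0]]
[[14,18],[18,0],[23,3],[35,0],[37,18],[39,0]]
[[3,3],[14,18],[18,0],[23,3],[35,0],[37,18],[39,0]]
[[3,3],[14,18],[18,0],[23,3],[35,0],[37,18],[39,0],[41,4],[49,0]]
[[3,3],[14,18],[18,0],[23,3],[35,0],[37,18],[39,0],[41,15],[43,4],[49,0]]
[[1,3],[14,18],[18,0],[23,3],[35,0],[37,18],[39,0],[41,15],[43,4],[49,0]]
[[1,3],[14,18],[18,0],[23,3],[35,0],[37,18],[39,0],[41,15],[43,4],[49,0]]
[[1,3],[14,18],[18,3],[35,0],[37,18],[39,0],[41,15],[43,4],[49,0]]
[[1,3],[14,18],[18,3],[35,0],[37,18],[39,0],[41,15],[43,4],[49,0]]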